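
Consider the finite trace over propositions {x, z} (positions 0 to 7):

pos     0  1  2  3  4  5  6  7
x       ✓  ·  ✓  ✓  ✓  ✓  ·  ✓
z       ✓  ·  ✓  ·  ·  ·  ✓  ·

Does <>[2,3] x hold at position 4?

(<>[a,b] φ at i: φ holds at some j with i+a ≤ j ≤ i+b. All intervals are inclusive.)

Check x at each j in [6,7]:
  j=6: false
  j=7: true
Found at j=7 → formula holds.

Holds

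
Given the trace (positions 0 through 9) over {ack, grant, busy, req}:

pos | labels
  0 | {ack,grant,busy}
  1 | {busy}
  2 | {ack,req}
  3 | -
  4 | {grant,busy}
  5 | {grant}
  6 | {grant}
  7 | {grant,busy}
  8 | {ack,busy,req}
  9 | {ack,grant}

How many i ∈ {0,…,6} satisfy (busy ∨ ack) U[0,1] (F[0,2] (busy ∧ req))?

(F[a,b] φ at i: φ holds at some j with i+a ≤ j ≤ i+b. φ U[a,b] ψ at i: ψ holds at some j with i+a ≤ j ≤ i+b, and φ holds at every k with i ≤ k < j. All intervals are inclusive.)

Evaluate at each i in [0,6]:
  i=0: ✗ (no rhs in [0,1])
  i=1: ✗ (no rhs in [1,2])
  i=2: ✗ (no rhs in [2,3])
  i=3: ✗ (no rhs in [3,4])
  i=4: ✗ (no rhs in [4,5])
  i=5: ✗ (lhs fails at k=5 before rhs at j=6)
  i=6: ✓ (rhs at j=6)
Positions where it holds: {6} → 1.

1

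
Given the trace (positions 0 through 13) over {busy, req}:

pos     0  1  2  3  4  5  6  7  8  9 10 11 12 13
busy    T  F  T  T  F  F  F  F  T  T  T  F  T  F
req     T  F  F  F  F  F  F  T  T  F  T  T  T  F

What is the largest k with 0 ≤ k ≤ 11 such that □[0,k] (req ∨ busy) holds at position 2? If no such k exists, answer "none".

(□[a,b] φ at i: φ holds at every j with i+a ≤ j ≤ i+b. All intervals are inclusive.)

1

(req ∨ busy) must hold from j=2 onward; find where it first fails.
  j=2: holds
  j=3: holds
  j=4: fails
Holds on [2,3], so largest k = 1.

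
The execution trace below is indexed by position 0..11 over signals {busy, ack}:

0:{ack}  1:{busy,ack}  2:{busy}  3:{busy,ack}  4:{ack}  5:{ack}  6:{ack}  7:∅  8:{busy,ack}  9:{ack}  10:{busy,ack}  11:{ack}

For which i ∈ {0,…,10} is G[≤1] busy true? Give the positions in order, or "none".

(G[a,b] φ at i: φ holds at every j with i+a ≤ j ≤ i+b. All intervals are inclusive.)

1, 2

Evaluate at each i in [0,10]:
  i=0: ✗ (fails at j=0)
  i=1: ✓ (all of [1,2])
  i=2: ✓ (all of [2,3])
  i=3: ✗ (fails at j=4)
  i=4: ✗ (fails at j=4)
  i=5: ✗ (fails at j=5)
  i=6: ✗ (fails at j=6)
  i=7: ✗ (fails at j=7)
  i=8: ✗ (fails at j=9)
  i=9: ✗ (fails at j=9)
  i=10: ✗ (fails at j=11)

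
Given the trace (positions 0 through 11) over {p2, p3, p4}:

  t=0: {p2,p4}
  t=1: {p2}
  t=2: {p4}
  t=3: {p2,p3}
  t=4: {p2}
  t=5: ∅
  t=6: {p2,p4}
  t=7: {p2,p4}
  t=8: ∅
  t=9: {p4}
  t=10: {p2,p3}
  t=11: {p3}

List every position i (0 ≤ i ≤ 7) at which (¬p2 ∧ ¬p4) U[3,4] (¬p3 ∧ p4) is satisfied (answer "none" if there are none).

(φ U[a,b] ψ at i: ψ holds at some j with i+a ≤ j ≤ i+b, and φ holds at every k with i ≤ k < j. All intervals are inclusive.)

none

Evaluate at each i in [0,7]:
  i=0: ✗ (no rhs in [3,4])
  i=1: ✗ (no rhs in [4,5])
  i=2: ✗ (lhs fails at k=2 before rhs at j=6)
  i=3: ✗ (lhs fails at k=3 before rhs at j=6)
  i=4: ✗ (lhs fails at k=4 before rhs at j=7)
  i=5: ✗ (lhs fails at k=6 before rhs at j=9)
  i=6: ✗ (lhs fails at k=6 before rhs at j=9)
  i=7: ✗ (no rhs in [10,11])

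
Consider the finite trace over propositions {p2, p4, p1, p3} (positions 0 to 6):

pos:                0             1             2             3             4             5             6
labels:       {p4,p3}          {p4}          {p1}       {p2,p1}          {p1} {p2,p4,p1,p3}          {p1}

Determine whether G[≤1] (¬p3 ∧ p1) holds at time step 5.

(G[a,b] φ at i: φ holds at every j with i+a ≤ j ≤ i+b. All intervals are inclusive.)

No

Check (¬p3 ∧ p1) at every j in [5,6]:
  j=5: false
  j=6: true
Fails at j=5 → formula fails.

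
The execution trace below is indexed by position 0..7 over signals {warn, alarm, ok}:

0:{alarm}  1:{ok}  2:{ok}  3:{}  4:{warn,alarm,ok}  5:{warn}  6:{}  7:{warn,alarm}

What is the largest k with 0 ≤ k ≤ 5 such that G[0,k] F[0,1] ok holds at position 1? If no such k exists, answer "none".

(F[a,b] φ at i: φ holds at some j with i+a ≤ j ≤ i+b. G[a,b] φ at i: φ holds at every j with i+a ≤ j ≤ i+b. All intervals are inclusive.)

3

F[0,1] ok must hold from j=1 onward; find where it first fails.
  j=1: holds
  j=2: holds
  j=3: holds
  j=4: holds
  j=5: fails
Holds on [1,4], so largest k = 3.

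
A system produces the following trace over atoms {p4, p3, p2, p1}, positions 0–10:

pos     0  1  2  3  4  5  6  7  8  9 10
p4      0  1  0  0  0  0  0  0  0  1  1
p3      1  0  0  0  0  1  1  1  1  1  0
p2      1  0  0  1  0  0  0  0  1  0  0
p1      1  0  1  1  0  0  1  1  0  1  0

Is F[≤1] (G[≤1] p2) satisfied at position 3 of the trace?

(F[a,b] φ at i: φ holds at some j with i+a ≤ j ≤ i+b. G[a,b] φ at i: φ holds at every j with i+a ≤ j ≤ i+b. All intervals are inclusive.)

Does not hold

Check G[≤1] p2 at each j in [3,4]:
  j=3: fails at 4
  j=4: fails at 4
No position in the window satisfies it → formula fails.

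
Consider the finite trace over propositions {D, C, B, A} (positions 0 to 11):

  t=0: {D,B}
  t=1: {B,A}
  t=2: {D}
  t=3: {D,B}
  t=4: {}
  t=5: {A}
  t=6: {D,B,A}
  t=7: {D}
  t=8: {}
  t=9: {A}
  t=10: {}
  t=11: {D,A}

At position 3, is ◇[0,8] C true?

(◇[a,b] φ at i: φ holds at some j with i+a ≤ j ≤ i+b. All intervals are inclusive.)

False

Check C at each j in [3,11]:
  j=3: false
  j=4: false
  j=5: false
  j=6: false
  j=7: false
  j=8: false
  j=9: false
  j=10: false
  j=11: false
No position in the window satisfies it → formula fails.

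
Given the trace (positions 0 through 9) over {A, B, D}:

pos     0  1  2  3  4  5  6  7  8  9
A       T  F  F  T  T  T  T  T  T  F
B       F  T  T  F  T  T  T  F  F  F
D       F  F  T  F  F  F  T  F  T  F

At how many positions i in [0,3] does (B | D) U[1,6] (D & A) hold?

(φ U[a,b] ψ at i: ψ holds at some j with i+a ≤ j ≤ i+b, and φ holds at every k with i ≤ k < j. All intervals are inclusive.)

Evaluate at each i in [0,3]:
  i=0: ✗ (lhs fails at k=0 before rhs at j=6)
  i=1: ✗ (lhs fails at k=3 before rhs at j=6)
  i=2: ✗ (lhs fails at k=3 before rhs at j=6)
  i=3: ✗ (lhs fails at k=3 before rhs at j=6)
Positions where it holds: {} → 0.

0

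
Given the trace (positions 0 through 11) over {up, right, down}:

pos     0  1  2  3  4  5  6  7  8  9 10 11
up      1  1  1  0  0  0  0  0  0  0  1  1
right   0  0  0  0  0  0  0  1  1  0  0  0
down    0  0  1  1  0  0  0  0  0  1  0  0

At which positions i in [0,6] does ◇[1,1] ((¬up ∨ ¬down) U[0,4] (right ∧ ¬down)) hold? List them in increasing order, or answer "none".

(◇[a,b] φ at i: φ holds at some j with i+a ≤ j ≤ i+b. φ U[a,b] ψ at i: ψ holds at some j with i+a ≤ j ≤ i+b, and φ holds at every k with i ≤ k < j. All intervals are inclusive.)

Evaluate at each i in [0,6]:
  i=0: ✗ (none in [1,1])
  i=1: ✗ (none in [2,2])
  i=2: ✓ (witness j=3)
  i=3: ✓ (witness j=4)
  i=4: ✓ (witness j=5)
  i=5: ✓ (witness j=6)
  i=6: ✓ (witness j=7)

2, 3, 4, 5, 6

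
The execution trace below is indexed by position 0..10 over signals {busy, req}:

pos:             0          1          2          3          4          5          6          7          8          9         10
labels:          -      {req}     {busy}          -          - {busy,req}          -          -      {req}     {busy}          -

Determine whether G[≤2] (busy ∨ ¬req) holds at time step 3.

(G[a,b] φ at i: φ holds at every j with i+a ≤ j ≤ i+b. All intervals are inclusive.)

Check (busy ∨ ¬req) at every j in [3,5]:
  j=3: true
  j=4: true
  j=5: true
All positions satisfy it → formula holds.

Yes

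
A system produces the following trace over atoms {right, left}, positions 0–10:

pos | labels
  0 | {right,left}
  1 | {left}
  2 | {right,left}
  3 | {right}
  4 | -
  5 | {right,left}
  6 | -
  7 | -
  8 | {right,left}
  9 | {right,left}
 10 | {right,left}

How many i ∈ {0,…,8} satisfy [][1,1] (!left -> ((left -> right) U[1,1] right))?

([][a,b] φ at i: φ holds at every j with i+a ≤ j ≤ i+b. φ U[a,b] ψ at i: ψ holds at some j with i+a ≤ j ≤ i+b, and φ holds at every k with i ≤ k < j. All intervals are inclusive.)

Evaluate at each i in [0,8]:
  i=0: ✓ (all of [1,1])
  i=1: ✓ (all of [2,2])
  i=2: ✗ (fails at j=3)
  i=3: ✓ (all of [4,4])
  i=4: ✓ (all of [5,5])
  i=5: ✗ (fails at j=6)
  i=6: ✓ (all of [7,7])
  i=7: ✓ (all of [8,8])
  i=8: ✓ (all of [9,9])
Positions where it holds: {0, 1, 3, 4, 6, 7, 8} → 7.

7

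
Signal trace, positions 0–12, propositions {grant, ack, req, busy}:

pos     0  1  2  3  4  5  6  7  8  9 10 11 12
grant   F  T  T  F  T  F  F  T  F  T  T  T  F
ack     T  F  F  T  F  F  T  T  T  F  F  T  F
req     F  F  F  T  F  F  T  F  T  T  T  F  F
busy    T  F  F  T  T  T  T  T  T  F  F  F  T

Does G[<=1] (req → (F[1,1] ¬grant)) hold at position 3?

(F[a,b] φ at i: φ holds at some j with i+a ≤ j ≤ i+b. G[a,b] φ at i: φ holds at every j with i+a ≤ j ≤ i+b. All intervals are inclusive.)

Check (req → (F[1,1] ¬grant)) at every j in [3,4]:
  j=3: antecedent true; consequent fails (none in [4,4]) → ✗
  j=4: antecedent false → ✓
Fails at j=3 → formula fails.

Does not hold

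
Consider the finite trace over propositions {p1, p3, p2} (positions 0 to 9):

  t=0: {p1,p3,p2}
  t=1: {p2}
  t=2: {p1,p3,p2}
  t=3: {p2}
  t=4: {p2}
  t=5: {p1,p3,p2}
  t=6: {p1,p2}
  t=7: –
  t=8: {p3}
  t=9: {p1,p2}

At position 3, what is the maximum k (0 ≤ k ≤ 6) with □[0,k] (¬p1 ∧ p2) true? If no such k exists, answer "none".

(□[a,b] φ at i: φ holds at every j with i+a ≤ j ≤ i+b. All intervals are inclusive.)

1

(¬p1 ∧ p2) must hold from j=3 onward; find where it first fails.
  j=3: holds
  j=4: holds
  j=5: fails
Holds on [3,4], so largest k = 1.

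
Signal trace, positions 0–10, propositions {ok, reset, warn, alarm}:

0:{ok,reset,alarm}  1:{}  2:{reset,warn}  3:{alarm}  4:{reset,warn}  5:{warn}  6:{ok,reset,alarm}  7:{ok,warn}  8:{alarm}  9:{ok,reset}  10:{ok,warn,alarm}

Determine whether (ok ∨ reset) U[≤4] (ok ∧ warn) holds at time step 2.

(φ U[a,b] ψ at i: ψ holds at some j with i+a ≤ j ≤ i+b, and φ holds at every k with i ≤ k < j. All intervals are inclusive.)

No

Need some j in [2,6] with (ok ∧ warn), and (ok ∨ reset) at every k in [2,j-1].
  j=2: (ok ∧ warn) false.
  j=3: (ok ∧ warn) false.
  j=4: (ok ∧ warn) false.
  j=5: (ok ∧ warn) false.
  j=6: (ok ∧ warn) false.
No j in the window works → until fails.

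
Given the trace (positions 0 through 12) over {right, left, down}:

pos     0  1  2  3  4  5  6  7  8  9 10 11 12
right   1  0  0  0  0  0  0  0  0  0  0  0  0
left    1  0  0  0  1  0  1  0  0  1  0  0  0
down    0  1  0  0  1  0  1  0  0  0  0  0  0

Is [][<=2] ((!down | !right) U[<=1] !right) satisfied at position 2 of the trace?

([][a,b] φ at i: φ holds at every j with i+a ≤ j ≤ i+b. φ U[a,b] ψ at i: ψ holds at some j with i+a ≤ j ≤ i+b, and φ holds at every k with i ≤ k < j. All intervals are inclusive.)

Check ((!down | !right) U[<=1] !right) at every j in [2,4]:
  j=2: holds
  j=3: holds
  j=4: holds
All positions satisfy it → formula holds.

True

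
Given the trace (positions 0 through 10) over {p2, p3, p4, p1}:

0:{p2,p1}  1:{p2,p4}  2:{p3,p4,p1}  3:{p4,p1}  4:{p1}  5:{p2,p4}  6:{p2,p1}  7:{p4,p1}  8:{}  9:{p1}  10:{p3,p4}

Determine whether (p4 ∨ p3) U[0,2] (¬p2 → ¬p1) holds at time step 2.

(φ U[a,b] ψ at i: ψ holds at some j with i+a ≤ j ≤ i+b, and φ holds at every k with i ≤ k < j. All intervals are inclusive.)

False

Need some j in [2,4] with (¬p2 → ¬p1), and (p4 ∨ p3) at every k in [2,j-1].
  j=2: (¬p2 → ¬p1) false.
  j=3: (¬p2 → ¬p1) false.
  j=4: (¬p2 → ¬p1) false.
No j in the window works → until fails.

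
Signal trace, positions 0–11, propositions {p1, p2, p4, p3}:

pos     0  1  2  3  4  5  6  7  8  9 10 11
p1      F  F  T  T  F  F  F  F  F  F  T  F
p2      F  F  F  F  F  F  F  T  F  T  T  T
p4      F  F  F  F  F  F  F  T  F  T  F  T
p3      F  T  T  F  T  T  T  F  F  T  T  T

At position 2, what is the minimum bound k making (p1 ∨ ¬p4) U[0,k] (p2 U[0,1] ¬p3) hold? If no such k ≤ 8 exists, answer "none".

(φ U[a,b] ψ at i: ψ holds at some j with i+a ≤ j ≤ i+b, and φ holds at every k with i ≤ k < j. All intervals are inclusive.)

Need earliest j ≥ 2 with (p2 U[0,1] ¬p3), and (p1 ∨ ¬p4) at every k in [2,j-1].
  j=2: rhs fails.
  j=3: rhs holds; lhs holds on [2,2]. k = 1.

1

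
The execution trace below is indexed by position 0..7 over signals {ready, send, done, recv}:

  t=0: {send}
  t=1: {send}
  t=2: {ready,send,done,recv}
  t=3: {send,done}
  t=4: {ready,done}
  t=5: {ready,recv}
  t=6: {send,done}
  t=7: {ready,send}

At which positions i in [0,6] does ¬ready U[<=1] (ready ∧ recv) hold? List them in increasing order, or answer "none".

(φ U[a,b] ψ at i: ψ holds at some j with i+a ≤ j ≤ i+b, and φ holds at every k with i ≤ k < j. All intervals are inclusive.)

1, 2, 5

Evaluate at each i in [0,6]:
  i=0: ✗ (no rhs in [0,1])
  i=1: ✓ (rhs at j=2; lhs holds on [1,1])
  i=2: ✓ (rhs at j=2)
  i=3: ✗ (no rhs in [3,4])
  i=4: ✗ (lhs fails at k=4 before rhs at j=5)
  i=5: ✓ (rhs at j=5)
  i=6: ✗ (no rhs in [6,7])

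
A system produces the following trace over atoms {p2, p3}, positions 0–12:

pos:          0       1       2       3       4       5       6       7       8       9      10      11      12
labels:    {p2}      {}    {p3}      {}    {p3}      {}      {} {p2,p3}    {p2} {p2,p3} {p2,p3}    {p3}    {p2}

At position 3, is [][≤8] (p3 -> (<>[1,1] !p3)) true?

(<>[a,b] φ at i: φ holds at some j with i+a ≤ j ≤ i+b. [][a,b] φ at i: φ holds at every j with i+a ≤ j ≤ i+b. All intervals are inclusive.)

No

Check (p3 -> (<>[1,1] !p3)) at every j in [3,11]:
  j=3: antecedent false → ✓
  j=4: antecedent true; consequent holds (witness at 5) → ✓
  j=5: antecedent false → ✓
  j=6: antecedent false → ✓
  j=7: antecedent true; consequent holds (witness at 8) → ✓
  j=8: antecedent false → ✓
  j=9: antecedent true; consequent fails (none in [10,10]) → ✗
  j=10: antecedent true; consequent fails (none in [11,11]) → ✗
  j=11: antecedent true; consequent holds (witness at 12) → ✓
Fails at j=9 → formula fails.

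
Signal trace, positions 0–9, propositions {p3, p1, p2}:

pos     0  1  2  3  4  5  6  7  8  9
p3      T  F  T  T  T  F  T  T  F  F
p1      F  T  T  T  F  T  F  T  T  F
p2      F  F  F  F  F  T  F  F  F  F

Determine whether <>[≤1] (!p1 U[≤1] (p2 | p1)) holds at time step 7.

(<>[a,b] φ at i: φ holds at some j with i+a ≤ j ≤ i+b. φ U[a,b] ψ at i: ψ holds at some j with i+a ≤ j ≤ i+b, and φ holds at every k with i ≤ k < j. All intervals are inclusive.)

Check (!p1 U[≤1] (p2 | p1)) at each j in [7,8]:
  j=7: holds
  j=8: holds
Found at j=7 → formula holds.

Holds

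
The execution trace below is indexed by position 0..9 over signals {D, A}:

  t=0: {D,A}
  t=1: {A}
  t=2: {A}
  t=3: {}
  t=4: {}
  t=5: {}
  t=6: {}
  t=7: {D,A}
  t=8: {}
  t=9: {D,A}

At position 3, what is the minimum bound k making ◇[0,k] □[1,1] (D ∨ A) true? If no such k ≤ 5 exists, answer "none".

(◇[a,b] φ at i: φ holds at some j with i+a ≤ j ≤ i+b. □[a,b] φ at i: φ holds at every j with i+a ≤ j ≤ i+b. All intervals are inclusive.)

3

Scan j = 3,4,… for □[1,1] (D ∨ A):
  j=3: fails
  j=4: fails
  j=5: fails
  j=6: holds
First hit at j=6, so smallest k = 6-3 = 3.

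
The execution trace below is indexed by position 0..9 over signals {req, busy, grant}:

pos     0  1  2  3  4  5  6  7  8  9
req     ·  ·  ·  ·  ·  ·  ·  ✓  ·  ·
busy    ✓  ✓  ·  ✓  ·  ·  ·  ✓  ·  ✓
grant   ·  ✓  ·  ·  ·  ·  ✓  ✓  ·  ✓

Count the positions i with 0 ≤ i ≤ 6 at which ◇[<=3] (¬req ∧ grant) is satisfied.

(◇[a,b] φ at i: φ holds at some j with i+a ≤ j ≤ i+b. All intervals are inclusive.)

6

Evaluate at each i in [0,6]:
  i=0: ✓ (witness j=1)
  i=1: ✓ (witness j=1)
  i=2: ✗ (none in [2,5])
  i=3: ✓ (witness j=6)
  i=4: ✓ (witness j=6)
  i=5: ✓ (witness j=6)
  i=6: ✓ (witness j=6)
Positions where it holds: {0, 1, 3, 4, 5, 6} → 6.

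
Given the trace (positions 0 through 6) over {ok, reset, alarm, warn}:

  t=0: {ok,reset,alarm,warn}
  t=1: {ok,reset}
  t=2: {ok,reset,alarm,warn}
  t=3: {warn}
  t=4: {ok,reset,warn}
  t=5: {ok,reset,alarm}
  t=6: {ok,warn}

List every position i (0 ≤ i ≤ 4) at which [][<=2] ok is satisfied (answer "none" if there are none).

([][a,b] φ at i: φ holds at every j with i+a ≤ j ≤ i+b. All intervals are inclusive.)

Evaluate at each i in [0,4]:
  i=0: ✓ (all of [0,2])
  i=1: ✗ (fails at j=3)
  i=2: ✗ (fails at j=3)
  i=3: ✗ (fails at j=3)
  i=4: ✓ (all of [4,6])

0, 4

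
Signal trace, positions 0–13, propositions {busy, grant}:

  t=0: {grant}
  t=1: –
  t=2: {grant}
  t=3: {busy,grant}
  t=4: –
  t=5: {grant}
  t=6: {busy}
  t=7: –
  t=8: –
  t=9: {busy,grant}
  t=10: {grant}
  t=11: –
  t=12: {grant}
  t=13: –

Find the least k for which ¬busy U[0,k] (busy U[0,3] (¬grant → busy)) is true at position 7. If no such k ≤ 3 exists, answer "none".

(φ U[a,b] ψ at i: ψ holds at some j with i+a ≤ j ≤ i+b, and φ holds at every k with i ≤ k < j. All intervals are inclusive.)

2

Need earliest j ≥ 7 with (busy U[0,3] (¬grant → busy)), and ¬busy at every k in [7,j-1].
  j=7: rhs fails.
  j=8: rhs fails.
  j=9: rhs holds; lhs holds on [7,8]. k = 2.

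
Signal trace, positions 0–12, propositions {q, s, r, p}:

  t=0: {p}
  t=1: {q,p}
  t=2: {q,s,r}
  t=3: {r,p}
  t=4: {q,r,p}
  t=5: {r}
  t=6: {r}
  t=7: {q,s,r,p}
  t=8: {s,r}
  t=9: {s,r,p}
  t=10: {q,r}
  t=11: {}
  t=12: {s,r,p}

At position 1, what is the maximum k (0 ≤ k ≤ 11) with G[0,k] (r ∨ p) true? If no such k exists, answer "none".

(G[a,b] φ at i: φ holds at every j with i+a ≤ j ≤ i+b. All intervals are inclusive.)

(r ∨ p) must hold from j=1 onward; find where it first fails.
  j=1: holds
  j=2: holds
  j=3: holds
  j=4: holds
  j=5: holds
  j=6: holds
  j=7: holds
  j=8: holds
  j=9: holds
  j=10: holds
  j=11: fails
Holds on [1,10], so largest k = 9.

9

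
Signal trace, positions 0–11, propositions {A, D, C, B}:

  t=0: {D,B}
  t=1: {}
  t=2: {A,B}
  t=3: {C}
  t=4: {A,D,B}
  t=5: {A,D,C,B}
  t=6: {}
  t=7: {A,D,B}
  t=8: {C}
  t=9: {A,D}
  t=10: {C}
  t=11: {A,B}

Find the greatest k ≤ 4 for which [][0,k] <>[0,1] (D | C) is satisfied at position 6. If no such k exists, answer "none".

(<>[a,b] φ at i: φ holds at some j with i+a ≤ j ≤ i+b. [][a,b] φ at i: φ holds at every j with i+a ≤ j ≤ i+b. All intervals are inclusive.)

4

<>[0,1] (D | C) must hold from j=6 onward; find where it first fails.
  j=6: holds
  j=7: holds
  j=8: holds
  j=9: holds
  j=10: holds
Holds through j=10; largest k = 4.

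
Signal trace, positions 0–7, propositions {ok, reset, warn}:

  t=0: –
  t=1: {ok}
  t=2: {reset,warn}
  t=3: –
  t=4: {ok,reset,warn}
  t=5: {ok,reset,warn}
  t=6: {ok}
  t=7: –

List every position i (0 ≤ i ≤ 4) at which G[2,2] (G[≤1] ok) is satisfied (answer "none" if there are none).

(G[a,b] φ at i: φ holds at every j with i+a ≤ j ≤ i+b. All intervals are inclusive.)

2, 3

Evaluate at each i in [0,4]:
  i=0: ✗ (fails at j=2)
  i=1: ✗ (fails at j=3)
  i=2: ✓ (all of [4,4])
  i=3: ✓ (all of [5,5])
  i=4: ✗ (fails at j=6)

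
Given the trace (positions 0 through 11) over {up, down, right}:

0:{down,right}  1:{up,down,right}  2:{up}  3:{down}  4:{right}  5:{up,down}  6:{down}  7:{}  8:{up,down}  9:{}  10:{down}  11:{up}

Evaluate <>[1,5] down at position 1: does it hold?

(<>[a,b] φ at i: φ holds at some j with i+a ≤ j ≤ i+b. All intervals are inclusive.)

Check down at each j in [2,6]:
  j=2: false
  j=3: true
  j=4: false
  j=5: true
  j=6: true
Found at j=3 → formula holds.

Holds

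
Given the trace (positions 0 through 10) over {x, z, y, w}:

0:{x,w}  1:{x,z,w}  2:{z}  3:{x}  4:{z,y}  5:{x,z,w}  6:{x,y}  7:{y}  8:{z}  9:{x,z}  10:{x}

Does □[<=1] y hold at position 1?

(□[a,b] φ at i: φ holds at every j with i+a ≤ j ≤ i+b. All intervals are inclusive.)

False

Check y at every j in [1,2]:
  j=1: false
  j=2: false
Fails at j=1 → formula fails.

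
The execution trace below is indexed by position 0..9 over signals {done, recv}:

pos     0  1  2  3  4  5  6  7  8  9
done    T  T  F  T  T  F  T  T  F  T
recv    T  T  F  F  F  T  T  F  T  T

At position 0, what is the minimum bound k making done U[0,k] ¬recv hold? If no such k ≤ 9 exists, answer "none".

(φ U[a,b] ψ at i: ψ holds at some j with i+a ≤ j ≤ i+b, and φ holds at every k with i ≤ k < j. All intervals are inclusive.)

Need earliest j ≥ 0 with ¬recv, and done at every k in [0,j-1].
  j=0: rhs fails.
  j=1: rhs fails.
  j=2: rhs holds; lhs holds on [0,1]. k = 2.

2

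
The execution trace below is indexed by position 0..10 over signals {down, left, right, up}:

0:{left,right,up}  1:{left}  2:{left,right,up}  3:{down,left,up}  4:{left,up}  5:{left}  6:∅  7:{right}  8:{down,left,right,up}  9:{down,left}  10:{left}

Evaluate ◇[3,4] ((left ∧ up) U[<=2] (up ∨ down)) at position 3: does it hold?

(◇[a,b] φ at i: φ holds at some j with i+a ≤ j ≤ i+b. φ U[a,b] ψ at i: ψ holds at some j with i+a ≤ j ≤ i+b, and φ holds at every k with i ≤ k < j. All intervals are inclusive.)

Check ((left ∧ up) U[<=2] (up ∨ down)) at each j in [6,7]:
  j=6: fails
  j=7: fails
No position in the window satisfies it → formula fails.

Does not hold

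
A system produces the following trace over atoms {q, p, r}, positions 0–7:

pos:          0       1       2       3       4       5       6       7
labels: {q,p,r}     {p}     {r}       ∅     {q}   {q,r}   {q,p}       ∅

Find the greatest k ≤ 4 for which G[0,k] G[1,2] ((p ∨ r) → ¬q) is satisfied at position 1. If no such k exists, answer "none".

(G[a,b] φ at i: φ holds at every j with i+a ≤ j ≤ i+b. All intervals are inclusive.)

G[1,2] ((p ∨ r) → ¬q) must hold from j=1 onward; find where it first fails.
  j=1: holds
  j=2: holds
  j=3: fails
Holds on [1,2], so largest k = 1.

1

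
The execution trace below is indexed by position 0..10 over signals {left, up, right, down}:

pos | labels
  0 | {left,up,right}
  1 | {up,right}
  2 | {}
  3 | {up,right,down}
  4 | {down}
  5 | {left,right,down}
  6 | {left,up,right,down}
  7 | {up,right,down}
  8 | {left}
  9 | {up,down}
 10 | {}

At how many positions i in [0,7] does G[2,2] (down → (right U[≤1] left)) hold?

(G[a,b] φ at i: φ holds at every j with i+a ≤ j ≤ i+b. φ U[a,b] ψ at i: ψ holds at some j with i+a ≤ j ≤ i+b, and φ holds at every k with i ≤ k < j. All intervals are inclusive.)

Evaluate at each i in [0,7]:
  i=0: ✓ (all of [2,2])
  i=1: ✗ (fails at j=3)
  i=2: ✗ (fails at j=4)
  i=3: ✓ (all of [5,5])
  i=4: ✓ (all of [6,6])
  i=5: ✓ (all of [7,7])
  i=6: ✓ (all of [8,8])
  i=7: ✗ (fails at j=9)
Positions where it holds: {0, 3, 4, 5, 6} → 5.

5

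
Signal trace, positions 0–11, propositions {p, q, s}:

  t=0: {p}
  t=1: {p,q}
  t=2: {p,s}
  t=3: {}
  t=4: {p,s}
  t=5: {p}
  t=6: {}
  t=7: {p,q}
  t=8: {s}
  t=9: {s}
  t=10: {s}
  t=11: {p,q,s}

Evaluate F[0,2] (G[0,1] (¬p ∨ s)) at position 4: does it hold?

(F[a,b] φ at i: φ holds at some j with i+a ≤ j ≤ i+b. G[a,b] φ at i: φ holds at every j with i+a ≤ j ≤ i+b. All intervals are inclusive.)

Check G[0,1] (¬p ∨ s) at each j in [4,6]:
  j=4: fails at 5
  j=5: fails at 5
  j=6: fails at 7
No position in the window satisfies it → formula fails.

False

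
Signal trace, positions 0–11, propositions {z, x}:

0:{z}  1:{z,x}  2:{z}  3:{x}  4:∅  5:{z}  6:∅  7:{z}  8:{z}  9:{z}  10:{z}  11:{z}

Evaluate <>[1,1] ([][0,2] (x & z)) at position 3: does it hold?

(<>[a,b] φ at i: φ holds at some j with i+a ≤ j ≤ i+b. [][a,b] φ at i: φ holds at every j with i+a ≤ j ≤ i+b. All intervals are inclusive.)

Does not hold

Check [][0,2] (x & z) at each j in [4,4]:
  j=4: fails at 4
No position in the window satisfies it → formula fails.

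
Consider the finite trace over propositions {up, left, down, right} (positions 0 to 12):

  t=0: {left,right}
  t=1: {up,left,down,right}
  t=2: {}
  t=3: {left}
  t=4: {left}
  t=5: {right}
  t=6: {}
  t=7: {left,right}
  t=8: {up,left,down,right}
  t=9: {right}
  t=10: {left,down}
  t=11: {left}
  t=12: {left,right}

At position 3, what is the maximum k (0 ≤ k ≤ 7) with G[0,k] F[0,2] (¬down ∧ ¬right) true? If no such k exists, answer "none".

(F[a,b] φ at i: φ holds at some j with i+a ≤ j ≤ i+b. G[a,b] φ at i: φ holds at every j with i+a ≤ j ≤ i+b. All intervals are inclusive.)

3

F[0,2] (¬down ∧ ¬right) must hold from j=3 onward; find where it first fails.
  j=3: holds
  j=4: holds
  j=5: holds
  j=6: holds
  j=7: fails
Holds on [3,6], so largest k = 3.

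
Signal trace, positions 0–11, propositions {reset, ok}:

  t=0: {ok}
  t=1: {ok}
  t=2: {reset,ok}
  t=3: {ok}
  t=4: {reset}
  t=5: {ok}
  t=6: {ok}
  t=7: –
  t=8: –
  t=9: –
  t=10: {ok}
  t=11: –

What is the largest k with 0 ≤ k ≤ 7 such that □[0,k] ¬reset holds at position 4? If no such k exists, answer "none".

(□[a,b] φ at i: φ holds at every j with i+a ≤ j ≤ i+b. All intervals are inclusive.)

none

¬reset must hold from j=4 onward; find where it first fails.
  j=4: fails → no k works.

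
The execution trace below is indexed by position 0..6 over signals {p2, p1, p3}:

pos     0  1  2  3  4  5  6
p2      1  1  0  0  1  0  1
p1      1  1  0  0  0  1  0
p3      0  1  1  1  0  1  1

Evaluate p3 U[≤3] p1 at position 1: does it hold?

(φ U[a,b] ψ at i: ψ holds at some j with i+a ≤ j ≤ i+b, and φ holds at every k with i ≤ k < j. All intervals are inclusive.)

True

Need some j in [1,4] with p1, and p3 at every k in [1,j-1].
  j=1: p1 holds; no prefix to check → satisfied.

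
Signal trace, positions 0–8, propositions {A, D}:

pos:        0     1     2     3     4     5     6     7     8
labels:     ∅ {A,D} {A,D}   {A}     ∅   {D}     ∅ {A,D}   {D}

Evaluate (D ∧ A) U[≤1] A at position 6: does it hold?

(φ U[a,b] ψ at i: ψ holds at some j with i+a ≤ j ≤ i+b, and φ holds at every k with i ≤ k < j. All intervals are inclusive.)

Does not hold

Need some j in [6,7] with A, and (D ∧ A) at every k in [6,j-1].
  j=6: A false.
  j=7: A holds, but (D ∧ A) fails at k=6 → not this j.
No j in the window works → until fails.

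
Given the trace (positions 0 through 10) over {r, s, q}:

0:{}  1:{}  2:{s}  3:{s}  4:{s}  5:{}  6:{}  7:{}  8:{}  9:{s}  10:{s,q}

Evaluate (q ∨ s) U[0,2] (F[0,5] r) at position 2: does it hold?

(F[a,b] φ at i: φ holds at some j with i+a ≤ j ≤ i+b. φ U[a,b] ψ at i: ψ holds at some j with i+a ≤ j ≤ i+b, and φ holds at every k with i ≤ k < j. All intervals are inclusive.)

False

Need some j in [2,4] with F[0,5] r, and (q ∨ s) at every k in [2,j-1].
  j=2: F[0,5] r — fails (none in [2,7]).
  j=3: F[0,5] r — fails (none in [3,8]).
  j=4: F[0,5] r — fails (none in [4,9]).
No j in the window works → until fails.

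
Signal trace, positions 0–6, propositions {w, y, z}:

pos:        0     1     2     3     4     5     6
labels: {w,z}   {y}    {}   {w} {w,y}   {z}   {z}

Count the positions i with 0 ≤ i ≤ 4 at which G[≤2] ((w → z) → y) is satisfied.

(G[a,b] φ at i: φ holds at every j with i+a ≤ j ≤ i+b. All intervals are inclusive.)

Evaluate at each i in [0,4]:
  i=0: ✗ (fails at j=0)
  i=1: ✗ (fails at j=2)
  i=2: ✗ (fails at j=2)
  i=3: ✗ (fails at j=5)
  i=4: ✗ (fails at j=5)
Positions where it holds: {} → 0.

0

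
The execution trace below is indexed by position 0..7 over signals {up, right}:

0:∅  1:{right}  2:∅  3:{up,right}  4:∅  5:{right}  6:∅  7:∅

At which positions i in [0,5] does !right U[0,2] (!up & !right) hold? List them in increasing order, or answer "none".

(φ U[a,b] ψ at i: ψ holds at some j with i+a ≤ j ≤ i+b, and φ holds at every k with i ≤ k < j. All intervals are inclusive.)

0, 2, 4

Evaluate at each i in [0,5]:
  i=0: ✓ (rhs at j=0)
  i=1: ✗ (lhs fails at k=1 before rhs at j=2)
  i=2: ✓ (rhs at j=2)
  i=3: ✗ (lhs fails at k=3 before rhs at j=4)
  i=4: ✓ (rhs at j=4)
  i=5: ✗ (lhs fails at k=5 before rhs at j=6)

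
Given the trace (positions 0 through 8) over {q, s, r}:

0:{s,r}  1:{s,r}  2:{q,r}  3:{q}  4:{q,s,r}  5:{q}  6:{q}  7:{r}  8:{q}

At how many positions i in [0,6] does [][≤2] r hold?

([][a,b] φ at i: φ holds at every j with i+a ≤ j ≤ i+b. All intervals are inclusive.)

Evaluate at each i in [0,6]:
  i=0: ✓ (all of [0,2])
  i=1: ✗ (fails at j=3)
  i=2: ✗ (fails at j=3)
  i=3: ✗ (fails at j=3)
  i=4: ✗ (fails at j=5)
  i=5: ✗ (fails at j=5)
  i=6: ✗ (fails at j=6)
Positions where it holds: {0} → 1.

1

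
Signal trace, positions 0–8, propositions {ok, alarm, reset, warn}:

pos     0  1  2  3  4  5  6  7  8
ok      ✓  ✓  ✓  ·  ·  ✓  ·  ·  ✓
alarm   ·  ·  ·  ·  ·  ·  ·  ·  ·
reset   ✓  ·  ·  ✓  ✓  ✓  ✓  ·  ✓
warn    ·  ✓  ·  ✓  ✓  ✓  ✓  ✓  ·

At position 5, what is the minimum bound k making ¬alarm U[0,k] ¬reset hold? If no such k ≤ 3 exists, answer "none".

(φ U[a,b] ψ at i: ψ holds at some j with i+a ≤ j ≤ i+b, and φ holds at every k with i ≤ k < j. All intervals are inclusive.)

2

Need earliest j ≥ 5 with ¬reset, and ¬alarm at every k in [5,j-1].
  j=5: rhs fails.
  j=6: rhs fails.
  j=7: rhs holds; lhs holds on [5,6]. k = 2.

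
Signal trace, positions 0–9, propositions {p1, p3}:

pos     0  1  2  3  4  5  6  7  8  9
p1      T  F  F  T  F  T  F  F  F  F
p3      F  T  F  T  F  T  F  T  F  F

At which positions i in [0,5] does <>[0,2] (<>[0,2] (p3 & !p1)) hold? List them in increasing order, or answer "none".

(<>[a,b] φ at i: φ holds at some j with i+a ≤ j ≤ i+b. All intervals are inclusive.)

Evaluate at each i in [0,5]:
  i=0: ✓ (witness j=0)
  i=1: ✓ (witness j=1)
  i=2: ✗ (none in [2,4])
  i=3: ✓ (witness j=5)
  i=4: ✓ (witness j=5)
  i=5: ✓ (witness j=5)

0, 1, 3, 4, 5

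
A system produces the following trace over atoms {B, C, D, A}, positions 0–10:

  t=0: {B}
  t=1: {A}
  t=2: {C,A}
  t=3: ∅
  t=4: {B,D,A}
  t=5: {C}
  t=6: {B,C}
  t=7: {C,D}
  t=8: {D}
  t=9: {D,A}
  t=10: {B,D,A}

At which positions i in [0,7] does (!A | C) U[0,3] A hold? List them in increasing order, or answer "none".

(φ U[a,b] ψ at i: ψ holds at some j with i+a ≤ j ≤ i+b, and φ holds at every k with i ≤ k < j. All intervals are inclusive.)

Evaluate at each i in [0,7]:
  i=0: ✓ (rhs at j=1; lhs holds on [0,0])
  i=1: ✓ (rhs at j=1)
  i=2: ✓ (rhs at j=2)
  i=3: ✓ (rhs at j=4; lhs holds on [3,3])
  i=4: ✓ (rhs at j=4)
  i=5: ✗ (no rhs in [5,8])
  i=6: ✓ (rhs at j=9; lhs holds on [6,8])
  i=7: ✓ (rhs at j=9; lhs holds on [7,8])

0, 1, 2, 3, 4, 6, 7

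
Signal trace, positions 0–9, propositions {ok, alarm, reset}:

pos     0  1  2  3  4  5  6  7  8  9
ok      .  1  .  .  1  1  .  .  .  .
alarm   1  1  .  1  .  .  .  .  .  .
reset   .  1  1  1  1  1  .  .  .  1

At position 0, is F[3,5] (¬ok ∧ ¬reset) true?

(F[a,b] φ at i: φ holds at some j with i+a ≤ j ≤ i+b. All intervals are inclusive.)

Does not hold

Check (¬ok ∧ ¬reset) at each j in [3,5]:
  j=3: false
  j=4: false
  j=5: false
No position in the window satisfies it → formula fails.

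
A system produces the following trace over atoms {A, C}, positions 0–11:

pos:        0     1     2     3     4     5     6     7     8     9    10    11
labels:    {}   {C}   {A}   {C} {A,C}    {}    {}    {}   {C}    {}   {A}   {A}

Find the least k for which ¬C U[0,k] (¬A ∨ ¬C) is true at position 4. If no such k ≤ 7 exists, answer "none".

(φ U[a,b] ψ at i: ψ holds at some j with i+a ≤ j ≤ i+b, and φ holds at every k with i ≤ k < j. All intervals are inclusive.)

none

Need earliest j ≥ 4 with (¬A ∨ ¬C), and ¬C at every k in [4,j-1].
  j=4: rhs fails.
  j=5: rhs holds but lhs fails at k=4.
  j=6: rhs holds but lhs fails at k=4.
  j=7: rhs holds but lhs fails at k=4.
  j=8: rhs holds but lhs fails at k=4.
  j=9: rhs holds but lhs fails at k=4.
  j=10: rhs holds but lhs fails at k=4.
  j=11: rhs holds but lhs fails at k=4.
No witness within the range → none.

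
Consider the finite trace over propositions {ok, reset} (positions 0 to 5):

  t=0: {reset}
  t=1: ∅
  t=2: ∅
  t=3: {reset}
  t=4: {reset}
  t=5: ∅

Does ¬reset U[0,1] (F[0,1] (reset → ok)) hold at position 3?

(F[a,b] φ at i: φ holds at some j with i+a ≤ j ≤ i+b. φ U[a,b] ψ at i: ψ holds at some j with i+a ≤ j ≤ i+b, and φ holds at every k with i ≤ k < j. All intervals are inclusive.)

Does not hold

Need some j in [3,4] with F[0,1] (reset → ok), and ¬reset at every k in [3,j-1].
  j=3: F[0,1] (reset → ok) — fails (none in [3,4]).
  j=4: F[0,1] (reset → ok) holds, but ¬reset fails at k=3 → not this j.
No j in the window works → until fails.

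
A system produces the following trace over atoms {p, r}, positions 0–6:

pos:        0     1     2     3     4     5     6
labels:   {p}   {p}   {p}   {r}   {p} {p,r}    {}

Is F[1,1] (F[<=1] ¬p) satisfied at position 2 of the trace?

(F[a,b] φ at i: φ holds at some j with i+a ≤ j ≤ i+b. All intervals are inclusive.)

Check F[<=1] ¬p at each j in [3,3]:
  j=3: holds (witness at 3)
Found at j=3 → formula holds.

Yes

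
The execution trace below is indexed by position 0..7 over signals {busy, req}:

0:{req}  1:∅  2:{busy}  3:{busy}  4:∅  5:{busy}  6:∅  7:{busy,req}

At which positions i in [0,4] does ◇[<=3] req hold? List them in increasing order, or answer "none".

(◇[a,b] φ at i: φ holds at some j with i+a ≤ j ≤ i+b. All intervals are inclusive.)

Evaluate at each i in [0,4]:
  i=0: ✓ (witness j=0)
  i=1: ✗ (none in [1,4])
  i=2: ✗ (none in [2,5])
  i=3: ✗ (none in [3,6])
  i=4: ✓ (witness j=7)

0, 4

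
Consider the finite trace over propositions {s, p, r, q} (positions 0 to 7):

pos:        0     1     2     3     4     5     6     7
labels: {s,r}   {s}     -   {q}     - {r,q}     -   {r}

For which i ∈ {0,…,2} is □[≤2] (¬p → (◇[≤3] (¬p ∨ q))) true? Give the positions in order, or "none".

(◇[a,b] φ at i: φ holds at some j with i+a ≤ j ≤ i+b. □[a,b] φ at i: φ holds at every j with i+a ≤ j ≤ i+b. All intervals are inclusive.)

Evaluate at each i in [0,2]:
  i=0: ✓ (all of [0,2])
  i=1: ✓ (all of [1,3])
  i=2: ✓ (all of [2,4])

0, 1, 2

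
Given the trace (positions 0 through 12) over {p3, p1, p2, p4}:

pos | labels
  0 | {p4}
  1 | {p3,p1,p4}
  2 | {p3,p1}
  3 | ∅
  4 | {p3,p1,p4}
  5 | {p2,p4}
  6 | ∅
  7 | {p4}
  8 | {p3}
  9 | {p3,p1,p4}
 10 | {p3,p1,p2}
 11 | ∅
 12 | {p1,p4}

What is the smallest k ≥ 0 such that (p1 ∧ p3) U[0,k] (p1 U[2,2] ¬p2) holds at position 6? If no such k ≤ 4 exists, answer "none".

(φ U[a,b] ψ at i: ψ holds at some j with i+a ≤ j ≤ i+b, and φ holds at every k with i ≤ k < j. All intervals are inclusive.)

none

Need earliest j ≥ 6 with (p1 U[2,2] ¬p2), and (p1 ∧ p3) at every k in [6,j-1].
  j=6: rhs fails.
  j=7: rhs fails.
  j=8: rhs fails.
  j=9: rhs holds but lhs fails at k=6.
  j=10: rhs fails.
No witness within the range → none.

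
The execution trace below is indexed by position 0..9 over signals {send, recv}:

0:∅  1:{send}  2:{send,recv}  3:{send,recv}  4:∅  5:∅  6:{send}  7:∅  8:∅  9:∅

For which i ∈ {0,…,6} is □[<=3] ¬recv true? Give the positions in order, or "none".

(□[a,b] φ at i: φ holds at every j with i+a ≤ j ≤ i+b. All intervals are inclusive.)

4, 5, 6

Evaluate at each i in [0,6]:
  i=0: ✗ (fails at j=2)
  i=1: ✗ (fails at j=2)
  i=2: ✗ (fails at j=2)
  i=3: ✗ (fails at j=3)
  i=4: ✓ (all of [4,7])
  i=5: ✓ (all of [5,8])
  i=6: ✓ (all of [6,9])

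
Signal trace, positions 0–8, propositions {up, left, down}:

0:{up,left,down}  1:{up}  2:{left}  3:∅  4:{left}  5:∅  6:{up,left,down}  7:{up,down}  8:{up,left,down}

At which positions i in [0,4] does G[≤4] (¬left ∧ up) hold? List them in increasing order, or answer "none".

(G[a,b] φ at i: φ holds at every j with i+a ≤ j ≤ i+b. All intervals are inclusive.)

Evaluate at each i in [0,4]:
  i=0: ✗ (fails at j=0)
  i=1: ✗ (fails at j=2)
  i=2: ✗ (fails at j=2)
  i=3: ✗ (fails at j=3)
  i=4: ✗ (fails at j=4)

none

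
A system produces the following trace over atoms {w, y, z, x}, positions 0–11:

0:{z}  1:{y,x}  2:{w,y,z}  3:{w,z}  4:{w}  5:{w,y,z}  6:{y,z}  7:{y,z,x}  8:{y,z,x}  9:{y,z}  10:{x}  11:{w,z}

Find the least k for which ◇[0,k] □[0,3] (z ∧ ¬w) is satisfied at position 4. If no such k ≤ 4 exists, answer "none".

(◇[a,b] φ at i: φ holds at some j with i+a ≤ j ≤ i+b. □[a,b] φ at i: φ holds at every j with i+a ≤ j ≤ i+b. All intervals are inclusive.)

2

Scan j = 4,5,… for □[0,3] (z ∧ ¬w):
  j=4: fails
  j=5: fails
  j=6: holds
First hit at j=6, so smallest k = 6-4 = 2.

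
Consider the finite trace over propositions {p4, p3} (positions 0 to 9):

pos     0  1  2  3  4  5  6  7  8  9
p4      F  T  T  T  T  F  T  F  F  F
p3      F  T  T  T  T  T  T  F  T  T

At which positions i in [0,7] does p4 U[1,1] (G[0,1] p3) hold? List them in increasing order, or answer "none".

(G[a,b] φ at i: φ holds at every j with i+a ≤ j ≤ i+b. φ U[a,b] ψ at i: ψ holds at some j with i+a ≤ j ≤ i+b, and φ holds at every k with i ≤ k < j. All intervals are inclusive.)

1, 2, 3, 4

Evaluate at each i in [0,7]:
  i=0: ✗ (lhs fails at k=0 before rhs at j=1)
  i=1: ✓ (rhs at j=2; lhs holds on [1,1])
  i=2: ✓ (rhs at j=3; lhs holds on [2,2])
  i=3: ✓ (rhs at j=4; lhs holds on [3,3])
  i=4: ✓ (rhs at j=5; lhs holds on [4,4])
  i=5: ✗ (no rhs in [6,6])
  i=6: ✗ (no rhs in [7,7])
  i=7: ✗ (lhs fails at k=7 before rhs at j=8)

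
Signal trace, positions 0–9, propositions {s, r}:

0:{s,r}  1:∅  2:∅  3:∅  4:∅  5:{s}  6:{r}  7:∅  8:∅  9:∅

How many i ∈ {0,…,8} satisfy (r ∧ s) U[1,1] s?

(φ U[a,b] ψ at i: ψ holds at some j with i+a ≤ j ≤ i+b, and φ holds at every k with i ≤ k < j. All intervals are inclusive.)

0

Evaluate at each i in [0,8]:
  i=0: ✗ (no rhs in [1,1])
  i=1: ✗ (no rhs in [2,2])
  i=2: ✗ (no rhs in [3,3])
  i=3: ✗ (no rhs in [4,4])
  i=4: ✗ (lhs fails at k=4 before rhs at j=5)
  i=5: ✗ (no rhs in [6,6])
  i=6: ✗ (no rhs in [7,7])
  i=7: ✗ (no rhs in [8,8])
  i=8: ✗ (no rhs in [9,9])
Positions where it holds: {} → 0.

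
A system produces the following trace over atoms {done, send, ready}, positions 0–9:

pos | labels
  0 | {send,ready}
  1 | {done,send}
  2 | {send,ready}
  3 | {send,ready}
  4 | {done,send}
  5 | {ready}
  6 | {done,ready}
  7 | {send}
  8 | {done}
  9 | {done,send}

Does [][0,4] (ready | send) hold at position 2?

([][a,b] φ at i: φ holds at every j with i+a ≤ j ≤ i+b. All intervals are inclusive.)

Holds

Check (ready | send) at every j in [2,6]:
  j=2: true
  j=3: true
  j=4: true
  j=5: true
  j=6: true
All positions satisfy it → formula holds.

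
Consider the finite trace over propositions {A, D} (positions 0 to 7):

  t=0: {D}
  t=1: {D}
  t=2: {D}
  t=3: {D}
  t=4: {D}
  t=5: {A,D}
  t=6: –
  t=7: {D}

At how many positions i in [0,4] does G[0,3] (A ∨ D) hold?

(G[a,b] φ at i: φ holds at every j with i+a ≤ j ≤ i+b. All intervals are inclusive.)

Evaluate at each i in [0,4]:
  i=0: ✓ (all of [0,3])
  i=1: ✓ (all of [1,4])
  i=2: ✓ (all of [2,5])
  i=3: ✗ (fails at j=6)
  i=4: ✗ (fails at j=6)
Positions where it holds: {0, 1, 2} → 3.

3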